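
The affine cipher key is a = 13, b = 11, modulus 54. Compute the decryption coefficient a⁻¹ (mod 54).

Extended Euclidean algorithm:
54 = 4×13 + 2
13 = 6×2 + 1
2 = 2×1 + 0
The gcd is 1. Working backward:
1 = 13 − 6·2
1 = −6·54 + 25·13
So 13·25 ≡ 1 (mod 54).

25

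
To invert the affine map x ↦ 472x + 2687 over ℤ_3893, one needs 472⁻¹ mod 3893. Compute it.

2928

Extended Euclidean algorithm:
3893 = 8×472 + 117
472 = 4×117 + 4
117 = 29×4 + 1
4 = 4×1 + 0
The gcd is 1. Working backward:
1 = 117 − 29·4
1 = −29·472 + 117·117
1 = 117·3893 − 965·472
Thus 472·(-965) ≡ 1 (mod 3893); reducing, -965 mod 3893 = 2928.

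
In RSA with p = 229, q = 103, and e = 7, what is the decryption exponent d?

φ(n) = (p−1)(q−1) = 228·102 = 23256.
Need d with 7·d ≡ 1 (mod 23256). Apply the extended Euclidean algorithm:
23256 = 3322·7 + 2
7 = 3·2 + 1
2 = 2·1 + 0
Back-substitute:
1 = 7 − 3·2
1 = −3·23256 + 9967·7
So 7·9967 ≡ 1 (mod 23256), hence d = 9967.

9967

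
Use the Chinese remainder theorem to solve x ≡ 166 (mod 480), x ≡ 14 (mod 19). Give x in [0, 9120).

Write x = 166 + 480·k. Then 480·k ≡ 14 − 166 ≡ 0 (mod 19).
Need 480⁻¹ mod 19. Extended Euclid on (19, 5):
19 = 3·5 + 4
5 = 1·4 + 1
4 = 4·1 + 0
Back-substitute:
1 = 5 − 4
1 = −19 + 4·5
480⁻¹ ≡ 4 (mod 19), so k ≡ 4·0 ≡ 0 (mod 19).
x = 166 + 480·0 = 166.

166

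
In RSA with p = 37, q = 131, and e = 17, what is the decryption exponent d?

2753

φ(n) = (p−1)(q−1) = 36·130 = 4680.
Need d with 17·d ≡ 1 (mod 4680). Apply the extended Euclidean algorithm:
4680 = 275·17 + 5
17 = 3·5 + 2
5 = 2·2 + 1
2 = 2·1 + 0
Back-substitute:
1 = 5 − 2·2
1 = −2·17 + 7·5
1 = 7·4680 − 1927·17
So 17·(-1927) ≡ 1 (mod 4680), hence d ≡ -1927 ≡ 2753 (mod 4680).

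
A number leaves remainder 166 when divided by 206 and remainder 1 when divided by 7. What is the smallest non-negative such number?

Write x = 166 + 206·k. Then 206·k ≡ 1 − 166 ≡ 3 (mod 7).
Need 206⁻¹ mod 7. Extended Euclid on (7, 3):
7 = 2×3 + 1
3 = 3×1 + 0
Back-substitute:
1 = 7 − 2·3
206⁻¹ ≡ 5 (mod 7), so k ≡ 5·3 ≡ 1 (mod 7).
x = 166 + 206·1 = 372.

372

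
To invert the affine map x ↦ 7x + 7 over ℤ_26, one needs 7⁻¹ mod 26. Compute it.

Apply the Euclidean algorithm to 26 and 7:
26 = 3*7 + 5
7 = 1*5 + 2
5 = 2*2 + 1
2 = 2*1 + 0
gcd = 1, so the inverse exists. Back-substitute:
1 = 5 − 2·2
1 = −2·7 + 3·5
1 = 3·26 − 11·7
So 7·(-11) ≡ 1 (mod 26), and -11 ≡ 15 (mod 26).

15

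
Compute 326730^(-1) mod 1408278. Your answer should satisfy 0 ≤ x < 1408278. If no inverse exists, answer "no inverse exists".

Euclidean algorithm on 1408278, 326730:
1408278 = 4*326730 + 101358
326730 = 3*101358 + 22656
101358 = 4*22656 + 10734
22656 = 2*10734 + 1188
10734 = 9*1188 + 42
1188 = 28*42 + 12
42 = 3*12 + 6
12 = 2*6 + 0
gcd(326730, 1408278) = 6 ≠ 1, so 326730 has no multiplicative inverse modulo 1408278.

no inverse exists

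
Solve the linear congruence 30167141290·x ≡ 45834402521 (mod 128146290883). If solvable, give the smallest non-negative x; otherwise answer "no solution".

gcd(30167141290, 128146290883):
128146290883 = 4*30167141290 + 7477725723
30167141290 = 4*7477725723 + 256238398
7477725723 = 29*256238398 + 46812181
256238398 = 5*46812181 + 22177493
46812181 = 2*22177493 + 2457195
22177493 = 9*2457195 + 62738
2457195 = 39*62738 + 10413
62738 = 6*10413 + 260
10413 = 40*260 + 13
260 = 20*13 + 0
gcd = 13, but 13 ∤ 45834402521, so the congruence has no solution.

no solution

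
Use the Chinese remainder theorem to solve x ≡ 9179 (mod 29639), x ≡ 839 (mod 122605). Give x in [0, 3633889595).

Write x = 9179 + 29639·k. Then 29639·k ≡ 839 − 9179 ≡ 114265 (mod 122605).
Need 29639⁻¹ mod 122605. Extended Euclid on (122605, 29639):
122605 = 4*29639 + 4049
29639 = 7*4049 + 1296
4049 = 3*1296 + 161
1296 = 8*161 + 8
161 = 20*8 + 1
8 = 8*1 + 0
Back-substitute:
1 = 161 − 20·8
1 = −20·1296 + 161·161
1 = 161·4049 − 503·1296
1 = −503·29639 + 3682·4049
1 = 3682·122605 − 15231·29639
29639⁻¹ ≡ 107374 (mod 122605), so k ≡ 107374·114265 ≡ 7760 (mod 122605).
x = 9179 + 29639·7760 = 230007819.

230007819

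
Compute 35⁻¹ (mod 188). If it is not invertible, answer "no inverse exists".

gcd(188, 35) by repeated division:
188 = 5*35 + 13
35 = 2*13 + 9
13 = 1*9 + 4
9 = 2*4 + 1
4 = 4*1 + 0
The gcd is 1. Working backward:
1 = 9 − 2·4
1 = −2·13 + 3·9
1 = 3·35 − 8·13
1 = −8·188 + 43·35
So 35·43 ≡ 1 (mod 188).

43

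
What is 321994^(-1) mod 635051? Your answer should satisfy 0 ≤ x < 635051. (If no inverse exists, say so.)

Extended Euclidean algorithm:
635051 = 1*321994 + 313057
321994 = 1*313057 + 8937
313057 = 35*8937 + 262
8937 = 34*262 + 29
262 = 9*29 + 1
29 = 29*1 + 0
The gcd is 1. Working backward:
1 = 262 − 9·29
1 = −9·8937 + 307·262
1 = 307·313057 − 10754·8937
1 = −10754·321994 + 11061·313057
1 = 11061·635051 − 21815·321994
Thus 321994·(-21815) ≡ 1 (mod 635051); reducing, -21815 mod 635051 = 613236.

613236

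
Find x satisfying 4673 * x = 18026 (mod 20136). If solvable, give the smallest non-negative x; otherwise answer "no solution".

First find gcd(4673, 20136):
20136 = 4·4673 + 1444
4673 = 3·1444 + 341
1444 = 4·341 + 80
341 = 4·80 + 21
80 = 3·21 + 17
21 = 1·17 + 4
17 = 4·4 + 1
4 = 4·1 + 0
gcd = 1, so a unique solution mod 20136 exists.
Back-substitute for the Bézout coefficients:
1 = 17 − 4·4
1 = −4·21 + 5·17
1 = 5·80 − 19·21
1 = −19·341 + 81·80
1 = 81·1444 − 343·341
1 = −343·4673 + 1110·1444
1 = 1110·20136 − 4783·4673
So 4673·(-4783) ≡ 1 (mod 20136), giving 4673⁻¹ ≡ 15353.
x ≡ 4673⁻¹·18026 ≡ 15353·18026 ≡ 3994 (mod 20136).

3994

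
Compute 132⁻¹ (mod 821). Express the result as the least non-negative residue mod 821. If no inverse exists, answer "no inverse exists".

566

Apply the Euclidean algorithm to 821 and 132:
821 = 6×132 + 29
132 = 4×29 + 16
29 = 1×16 + 13
16 = 1×13 + 3
13 = 4×3 + 1
3 = 3×1 + 0
gcd = 1, so the inverse exists. Back-substitute:
1 = 13 − 4·3
1 = −4·16 + 5·13
1 = 5·29 − 9·16
1 = −9·132 + 41·29
1 = 41·821 − 255·132
Thus 132·(-255) ≡ 1 (mod 821); reducing, -255 mod 821 = 566.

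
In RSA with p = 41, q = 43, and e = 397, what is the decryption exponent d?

φ(n) = (p−1)(q−1) = 40·42 = 1680.
Need d with 397·d ≡ 1 (mod 1680). Apply the extended Euclidean algorithm:
1680 = 4*397 + 92
397 = 4*92 + 29
92 = 3*29 + 5
29 = 5*5 + 4
5 = 1*4 + 1
4 = 4*1 + 0
Back-substitute:
1 = 5 − 4
1 = −29 + 6·5
1 = 6·92 − 19·29
1 = −19·397 + 82·92
1 = 82·1680 − 347·397
So 397·(-347) ≡ 1 (mod 1680), hence d ≡ -347 ≡ 1333 (mod 1680).

1333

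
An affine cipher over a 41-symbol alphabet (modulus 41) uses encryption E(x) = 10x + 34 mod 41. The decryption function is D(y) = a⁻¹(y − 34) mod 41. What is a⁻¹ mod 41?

37

gcd(41, 10) by repeated division:
41 = 4*10 + 1
10 = 10*1 + 0
The gcd is 1. Working backward:
1 = 41 − 4·10
So 10·(-4) ≡ 1 (mod 41), and -4 ≡ 37 (mod 41).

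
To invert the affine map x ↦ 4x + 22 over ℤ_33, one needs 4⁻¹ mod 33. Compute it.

25

gcd(33, 4) by repeated division:
33 = 8*4 + 1
4 = 4*1 + 0
Since gcd(4, 33) = 1, back-substitute to write 1 as a combination:
1 = 33 − 8·4
So 4·(-8) ≡ 1 (mod 33), and -8 ≡ 25 (mod 33).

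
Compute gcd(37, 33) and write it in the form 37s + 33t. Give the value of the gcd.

1

Euclidean algorithm:
37 = 1·33 + 4
33 = 8·4 + 1
4 = 4·1 + 0
gcd(37, 33) = 1.
Express as a combination:
1 = 33 − 8·4
1 = −8·37 + 9·33
So 1 = (-8)·37 + (9)·33.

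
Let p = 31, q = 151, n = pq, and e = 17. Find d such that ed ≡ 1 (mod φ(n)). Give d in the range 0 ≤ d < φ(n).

φ(n) = (p−1)(q−1) = 30·150 = 4500.
Need d with 17·d ≡ 1 (mod 4500). Apply the extended Euclidean algorithm:
4500 = 264×17 + 12
17 = 1×12 + 5
12 = 2×5 + 2
5 = 2×2 + 1
2 = 2×1 + 0
Back-substitute:
1 = 5 − 2·2
1 = −2·12 + 5·5
1 = 5·17 − 7·12
1 = −7·4500 + 1853·17
So 17·1853 ≡ 1 (mod 4500), hence d = 1853.

1853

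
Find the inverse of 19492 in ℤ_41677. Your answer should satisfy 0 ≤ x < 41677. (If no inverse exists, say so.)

gcd(41677, 19492) by repeated division:
41677 = 2·19492 + 2693
19492 = 7·2693 + 641
2693 = 4·641 + 129
641 = 4·129 + 125
129 = 1·125 + 4
125 = 31·4 + 1
4 = 4·1 + 0
The gcd is 1. Working backward:
1 = 125 − 31·4
1 = −31·129 + 32·125
1 = 32·641 − 159·129
1 = −159·2693 + 668·641
1 = 668·19492 − 4835·2693
1 = −4835·41677 + 10338·19492
So 19492·10338 ≡ 1 (mod 41677).

10338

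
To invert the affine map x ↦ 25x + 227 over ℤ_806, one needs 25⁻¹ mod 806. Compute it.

129

Extended Euclidean algorithm:
806 = 32×25 + 6
25 = 4×6 + 1
6 = 6×1 + 0
The gcd is 1. Working backward:
1 = 25 − 4·6
1 = −4·806 + 129·25
So 25·129 ≡ 1 (mod 806).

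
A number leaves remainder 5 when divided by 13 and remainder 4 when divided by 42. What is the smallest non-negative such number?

382

Write x = 5 + 13·k. Then 13·k ≡ 4 − 5 ≡ 41 (mod 42).
Need 13⁻¹ mod 42. Extended Euclid on (42, 13):
42 = 3·13 + 3
13 = 4·3 + 1
3 = 3·1 + 0
Back-substitute:
1 = 13 − 4·3
1 = −4·42 + 13·13
13⁻¹ ≡ 13 (mod 42), so k ≡ 13·41 ≡ 29 (mod 42).
x = 5 + 13·29 = 382.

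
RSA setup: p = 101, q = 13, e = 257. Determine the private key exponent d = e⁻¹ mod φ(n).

593

φ(n) = (p−1)(q−1) = 100·12 = 1200.
Need d with 257·d ≡ 1 (mod 1200). Apply the extended Euclidean algorithm:
1200 = 4×257 + 172
257 = 1×172 + 85
172 = 2×85 + 2
85 = 42×2 + 1
2 = 2×1 + 0
Back-substitute:
1 = 85 − 42·2
1 = −42·172 + 85·85
1 = 85·257 − 127·172
1 = −127·1200 + 593·257
So 257·593 ≡ 1 (mod 1200), hence d = 593.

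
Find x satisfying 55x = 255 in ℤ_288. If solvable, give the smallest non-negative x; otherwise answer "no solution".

57

First find gcd(55, 288):
288 = 5·55 + 13
55 = 4·13 + 3
13 = 4·3 + 1
3 = 3·1 + 0
gcd = 1, so a unique solution mod 288 exists.
Back-substitute for the Bézout coefficients:
1 = 13 − 4·3
1 = −4·55 + 17·13
1 = 17·288 − 89·55
So 55·(-89) ≡ 1 (mod 288), giving 55⁻¹ ≡ 199.
x ≡ 55⁻¹·255 ≡ 199·255 ≡ 57 (mod 288).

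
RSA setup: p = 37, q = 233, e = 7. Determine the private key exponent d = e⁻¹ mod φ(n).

7159

φ(n) = (p−1)(q−1) = 36·232 = 8352.
Need d with 7·d ≡ 1 (mod 8352). Apply the extended Euclidean algorithm:
8352 = 1193*7 + 1
7 = 7*1 + 0
Back-substitute:
1 = 8352 − 1193·7
So 7·(-1193) ≡ 1 (mod 8352), hence d ≡ -1193 ≡ 7159 (mod 8352).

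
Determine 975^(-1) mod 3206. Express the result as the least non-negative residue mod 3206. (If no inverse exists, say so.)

753

Run Euclid on (3206, 975):
3206 = 3*975 + 281
975 = 3*281 + 132
281 = 2*132 + 17
132 = 7*17 + 13
17 = 1*13 + 4
13 = 3*4 + 1
4 = 4*1 + 0
The gcd is 1. Working backward:
1 = 13 − 3·4
1 = −3·17 + 4·13
1 = 4·132 − 31·17
1 = −31·281 + 66·132
1 = 66·975 − 229·281
1 = −229·3206 + 753·975
So 975·753 ≡ 1 (mod 3206).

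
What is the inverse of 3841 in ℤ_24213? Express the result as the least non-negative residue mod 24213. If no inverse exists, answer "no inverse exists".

gcd(24213, 3841) by repeated division:
24213 = 6*3841 + 1167
3841 = 3*1167 + 340
1167 = 3*340 + 147
340 = 2*147 + 46
147 = 3*46 + 9
46 = 5*9 + 1
9 = 9*1 + 0
The gcd is 1. Working backward:
1 = 46 − 5·9
1 = −5·147 + 16·46
1 = 16·340 − 37·147
1 = −37·1167 + 127·340
1 = 127·3841 − 418·1167
1 = −418·24213 + 2635·3841
So 3841·2635 ≡ 1 (mod 24213).

2635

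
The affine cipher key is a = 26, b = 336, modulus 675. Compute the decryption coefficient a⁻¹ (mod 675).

Apply the Euclidean algorithm to 675 and 26:
675 = 25×26 + 25
26 = 1×25 + 1
25 = 25×1 + 0
The gcd is 1. Working backward:
1 = 26 − 25
1 = −675 + 26·26
So 26·26 ≡ 1 (mod 675).

26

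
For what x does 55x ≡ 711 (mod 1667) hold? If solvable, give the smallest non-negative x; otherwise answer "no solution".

First find gcd(55, 1667):
1667 = 30×55 + 17
55 = 3×17 + 4
17 = 4×4 + 1
4 = 4×1 + 0
gcd = 1, so a unique solution mod 1667 exists.
Back-substitute for the Bézout coefficients:
1 = 17 − 4·4
1 = −4·55 + 13·17
1 = 13·1667 − 394·55
So 55·(-394) ≡ 1 (mod 1667), giving 55⁻¹ ≡ 1273.
x ≡ 55⁻¹·711 ≡ 1273·711 ≡ 1589 (mod 1667).

1589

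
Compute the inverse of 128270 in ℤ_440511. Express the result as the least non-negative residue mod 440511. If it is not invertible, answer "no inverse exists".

179333

gcd(440511, 128270) by repeated division:
440511 = 3×128270 + 55701
128270 = 2×55701 + 16868
55701 = 3×16868 + 5097
16868 = 3×5097 + 1577
5097 = 3×1577 + 366
1577 = 4×366 + 113
366 = 3×113 + 27
113 = 4×27 + 5
27 = 5×5 + 2
5 = 2×2 + 1
2 = 2×1 + 0
Since gcd(128270, 440511) = 1, back-substitute to write 1 as a combination:
1 = 5 − 2·2
1 = −2·27 + 11·5
1 = 11·113 − 46·27
1 = −46·366 + 149·113
1 = 149·1577 − 642·366
1 = −642·5097 + 2075·1577
1 = 2075·16868 − 6867·5097
1 = −6867·55701 + 22676·16868
1 = 22676·128270 − 52219·55701
1 = −52219·440511 + 179333·128270
So 128270·179333 ≡ 1 (mod 440511).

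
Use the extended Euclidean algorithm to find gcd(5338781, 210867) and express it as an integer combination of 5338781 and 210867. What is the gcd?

1

Apply Euclid's algorithm to 5338781 and 210867:
5338781 = 25×210867 + 67106
210867 = 3×67106 + 9549
67106 = 7×9549 + 263
9549 = 36×263 + 81
263 = 3×81 + 20
81 = 4×20 + 1
20 = 20×1 + 0
gcd(5338781, 210867) = 1.
Back-substituting:
1 = 81 − 4·20
1 = −4·263 + 13·81
1 = 13·9549 − 472·263
1 = −472·67106 + 3317·9549
1 = 3317·210867 − 10423·67106
1 = −10423·5338781 + 263892·210867
So 1 = (-10423)·5338781 + (263892)·210867.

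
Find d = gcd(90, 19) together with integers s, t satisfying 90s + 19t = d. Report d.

Euclidean algorithm:
90 = 4·19 + 14
19 = 1·14 + 5
14 = 2·5 + 4
5 = 1·4 + 1
4 = 4·1 + 0
gcd(90, 19) = 1.
Back-substituting:
1 = 5 − 4
1 = −14 + 3·5
1 = 3·19 − 4·14
1 = −4·90 + 19·19
So 1 = (-4)·90 + (19)·19.

1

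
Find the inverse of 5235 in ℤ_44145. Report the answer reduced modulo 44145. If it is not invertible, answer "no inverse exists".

no inverse exists

Compute gcd(5235, 44145):
44145 = 8*5235 + 2265
5235 = 2*2265 + 705
2265 = 3*705 + 150
705 = 4*150 + 105
150 = 1*105 + 45
105 = 2*45 + 15
45 = 3*15 + 0
gcd(5235, 44145) = 15 ≠ 1, so 5235 has no multiplicative inverse modulo 44145.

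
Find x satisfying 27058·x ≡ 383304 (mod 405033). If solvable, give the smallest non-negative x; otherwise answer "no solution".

First find gcd(27058, 405033):
405033 = 14*27058 + 26221
27058 = 1*26221 + 837
26221 = 31*837 + 274
837 = 3*274 + 15
274 = 18*15 + 4
15 = 3*4 + 3
4 = 1*3 + 1
3 = 3*1 + 0
gcd = 1, so a unique solution mod 405033 exists.
Back-substitute for the Bézout coefficients:
1 = 4 − 3
1 = −15 + 4·4
1 = 4·274 − 73·15
1 = −73·837 + 223·274
1 = 223·26221 − 6986·837
1 = −6986·27058 + 7209·26221
1 = 7209·405033 − 107912·27058
So 27058·(-107912) ≡ 1 (mod 405033), giving 27058⁻¹ ≡ 297121.
x ≡ 27058⁻¹·383304 ≡ 297121·383304 ≡ 83811 (mod 405033).

83811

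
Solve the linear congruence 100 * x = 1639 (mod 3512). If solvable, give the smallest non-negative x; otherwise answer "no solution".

no solution

gcd(100, 3512):
3512 = 35·100 + 12
100 = 8·12 + 4
12 = 3·4 + 0
gcd = 4, but 4 ∤ 1639, so the congruence has no solution.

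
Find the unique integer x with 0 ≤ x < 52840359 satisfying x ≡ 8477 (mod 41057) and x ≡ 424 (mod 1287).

47963053

Write x = 8477 + 41057·k. Then 41057·k ≡ 424 − 8477 ≡ 956 (mod 1287).
Need 41057⁻¹ mod 1287. Extended Euclid on (1287, 1160):
1287 = 1*1160 + 127
1160 = 9*127 + 17
127 = 7*17 + 8
17 = 2*8 + 1
8 = 8*1 + 0
Back-substitute:
1 = 17 − 2·8
1 = −2·127 + 15·17
1 = 15·1160 − 137·127
1 = −137·1287 + 152·1160
41057⁻¹ ≡ 152 (mod 1287), so k ≡ 152·956 ≡ 1168 (mod 1287).
x = 8477 + 41057·1168 = 47963053.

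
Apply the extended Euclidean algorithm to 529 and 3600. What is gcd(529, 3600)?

Repeated division:
3600 = 6×529 + 426
529 = 1×426 + 103
426 = 4×103 + 14
103 = 7×14 + 5
14 = 2×5 + 4
5 = 1×4 + 1
4 = 4×1 + 0
gcd(529, 3600) = 1.
Working backward:
1 = 5 − 4
1 = −14 + 3·5
1 = 3·103 − 22·14
1 = −22·426 + 91·103
1 = 91·529 − 113·426
1 = −113·3600 + 769·529
So 1 = (-113)·3600 + (769)·529.

1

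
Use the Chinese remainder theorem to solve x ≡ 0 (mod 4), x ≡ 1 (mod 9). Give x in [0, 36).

28

Write x = 0 + 4·k. Then 4·k ≡ 1 − 0 ≡ 1 (mod 9).
Need 4⁻¹ mod 9. Extended Euclid on (9, 4):
9 = 2·4 + 1
4 = 4·1 + 0
Back-substitute:
1 = 9 − 2·4
4⁻¹ ≡ 7 (mod 9), so k ≡ 7·1 ≡ 7 (mod 9).
x = 0 + 4·7 = 28.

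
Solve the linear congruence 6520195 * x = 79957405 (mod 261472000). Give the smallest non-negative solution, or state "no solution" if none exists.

15946079

First find gcd(6520195, 261472000):
261472000 = 40×6520195 + 664200
6520195 = 9×664200 + 542395
664200 = 1×542395 + 121805
542395 = 4×121805 + 55175
121805 = 2×55175 + 11455
55175 = 4×11455 + 9355
11455 = 1×9355 + 2100
9355 = 4×2100 + 955
2100 = 2×955 + 190
955 = 5×190 + 5
190 = 38×5 + 0
gcd = 5 and 5 | 79957405, so solutions exist. Divide through by 5: 1304039x ≡ 15991481 (mod 52294400).
Now find 1304039⁻¹ mod 52294400:
52294400 = 40×1304039 + 132840
1304039 = 9×132840 + 108479
132840 = 1×108479 + 24361
108479 = 4×24361 + 11035
24361 = 2×11035 + 2291
11035 = 4×2291 + 1871
2291 = 1×1871 + 420
1871 = 4×420 + 191
420 = 2×191 + 38
191 = 5×38 + 1
38 = 38×1 + 0
Back-substitute:
1 = 191 − 5·38
1 = −5·420 + 11·191
1 = 11·1871 − 49·420
1 = −49·2291 + 60·1871
1 = 60·11035 − 289·2291
1 = −289·24361 + 638·11035
1 = 638·108479 − 2841·24361
1 = −2841·132840 + 3479·108479
1 = 3479·1304039 − 34152·132840
1 = −34152·52294400 + 1369559·1304039
So 1304039⁻¹ ≡ 1369559 (mod 52294400).
Then x ≡ 1369559·15991481 ≡ 15946079 (mod 52294400); the smallest non-negative solution is x = 15946079.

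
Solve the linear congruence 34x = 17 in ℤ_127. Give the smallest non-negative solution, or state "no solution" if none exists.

64

First find gcd(34, 127):
127 = 3×34 + 25
34 = 1×25 + 9
25 = 2×9 + 7
9 = 1×7 + 2
7 = 3×2 + 1
2 = 2×1 + 0
gcd = 1, so a unique solution mod 127 exists.
Back-substitute for the Bézout coefficients:
1 = 7 − 3·2
1 = −3·9 + 4·7
1 = 4·25 − 11·9
1 = −11·34 + 15·25
1 = 15·127 − 56·34
So 34·(-56) ≡ 1 (mod 127), giving 34⁻¹ ≡ 71.
x ≡ 34⁻¹·17 ≡ 71·17 ≡ 64 (mod 127).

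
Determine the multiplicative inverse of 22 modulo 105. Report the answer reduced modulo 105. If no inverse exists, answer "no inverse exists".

Apply the Euclidean algorithm to 105 and 22:
105 = 4*22 + 17
22 = 1*17 + 5
17 = 3*5 + 2
5 = 2*2 + 1
2 = 2*1 + 0
The gcd is 1. Working backward:
1 = 5 − 2·2
1 = −2·17 + 7·5
1 = 7·22 − 9·17
1 = −9·105 + 43·22
So 22·43 ≡ 1 (mod 105).

43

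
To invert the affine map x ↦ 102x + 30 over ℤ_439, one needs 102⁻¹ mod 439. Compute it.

gcd(439, 102) by repeated division:
439 = 4·102 + 31
102 = 3·31 + 9
31 = 3·9 + 4
9 = 2·4 + 1
4 = 4·1 + 0
Since gcd(102, 439) = 1, back-substitute to write 1 as a combination:
1 = 9 − 2·4
1 = −2·31 + 7·9
1 = 7·102 − 23·31
1 = −23·439 + 99·102
So 102·99 ≡ 1 (mod 439).

99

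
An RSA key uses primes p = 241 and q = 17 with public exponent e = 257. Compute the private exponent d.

1793

φ(n) = (p−1)(q−1) = 240·16 = 3840.
Need d with 257·d ≡ 1 (mod 3840). Apply the extended Euclidean algorithm:
3840 = 14*257 + 242
257 = 1*242 + 15
242 = 16*15 + 2
15 = 7*2 + 1
2 = 2*1 + 0
Back-substitute:
1 = 15 − 7·2
1 = −7·242 + 113·15
1 = 113·257 − 120·242
1 = −120·3840 + 1793·257
So 257·1793 ≡ 1 (mod 3840), hence d = 1793.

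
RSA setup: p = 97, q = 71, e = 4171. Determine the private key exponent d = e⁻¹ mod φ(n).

6691

φ(n) = (p−1)(q−1) = 96·70 = 6720.
Need d with 4171·d ≡ 1 (mod 6720). Apply the extended Euclidean algorithm:
6720 = 1·4171 + 2549
4171 = 1·2549 + 1622
2549 = 1·1622 + 927
1622 = 1·927 + 695
927 = 1·695 + 232
695 = 2·232 + 231
232 = 1·231 + 1
231 = 231·1 + 0
Back-substitute:
1 = 232 − 231
1 = −695 + 3·232
1 = 3·927 − 4·695
1 = −4·1622 + 7·927
1 = 7·2549 − 11·1622
1 = −11·4171 + 18·2549
1 = 18·6720 − 29·4171
So 4171·(-29) ≡ 1 (mod 6720), hence d ≡ -29 ≡ 6691 (mod 6720).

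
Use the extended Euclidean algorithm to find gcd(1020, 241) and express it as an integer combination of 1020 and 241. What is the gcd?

Apply Euclid's algorithm to 1020 and 241:
1020 = 4*241 + 56
241 = 4*56 + 17
56 = 3*17 + 5
17 = 3*5 + 2
5 = 2*2 + 1
2 = 2*1 + 0
gcd(1020, 241) = 1.
Express as a combination:
1 = 5 − 2·2
1 = −2·17 + 7·5
1 = 7·56 − 23·17
1 = −23·241 + 99·56
1 = 99·1020 − 419·241
So 1 = (99)·1020 + (-419)·241.

1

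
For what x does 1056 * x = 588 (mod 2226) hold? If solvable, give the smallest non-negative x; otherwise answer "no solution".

224

First find gcd(1056, 2226):
2226 = 2*1056 + 114
1056 = 9*114 + 30
114 = 3*30 + 24
30 = 1*24 + 6
24 = 4*6 + 0
gcd = 6 and 6 | 588, so solutions exist. Divide through by 6: 176x ≡ 98 (mod 371).
Now find 176⁻¹ mod 371:
371 = 2×176 + 19
176 = 9×19 + 5
19 = 3×5 + 4
5 = 1×4 + 1
4 = 4×1 + 0
Back-substitute:
1 = 5 − 4
1 = −19 + 4·5
1 = 4·176 − 37·19
1 = −37·371 + 78·176
So 176⁻¹ ≡ 78 (mod 371).
Then x ≡ 78·98 ≡ 224 (mod 371); the smallest non-negative solution is x = 224.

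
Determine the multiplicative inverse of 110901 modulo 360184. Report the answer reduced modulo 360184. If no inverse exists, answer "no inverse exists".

109493

Apply the Euclidean algorithm to 360184 and 110901:
360184 = 3*110901 + 27481
110901 = 4*27481 + 977
27481 = 28*977 + 125
977 = 7*125 + 102
125 = 1*102 + 23
102 = 4*23 + 10
23 = 2*10 + 3
10 = 3*3 + 1
3 = 3*1 + 0
The gcd is 1. Working backward:
1 = 10 − 3·3
1 = −3·23 + 7·10
1 = 7·102 − 31·23
1 = −31·125 + 38·102
1 = 38·977 − 297·125
1 = −297·27481 + 8354·977
1 = 8354·110901 − 33713·27481
1 = −33713·360184 + 109493·110901
So 110901·109493 ≡ 1 (mod 360184).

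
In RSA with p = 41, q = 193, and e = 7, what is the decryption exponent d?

6583

φ(n) = (p−1)(q−1) = 40·192 = 7680.
Need d with 7·d ≡ 1 (mod 7680). Apply the extended Euclidean algorithm:
7680 = 1097*7 + 1
7 = 7*1 + 0
Back-substitute:
1 = 7680 − 1097·7
So 7·(-1097) ≡ 1 (mod 7680), hence d ≡ -1097 ≡ 6583 (mod 7680).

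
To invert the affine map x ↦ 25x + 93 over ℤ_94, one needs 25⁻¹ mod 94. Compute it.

Apply the Euclidean algorithm to 94 and 25:
94 = 3×25 + 19
25 = 1×19 + 6
19 = 3×6 + 1
6 = 6×1 + 0
The gcd is 1. Working backward:
1 = 19 − 3·6
1 = −3·25 + 4·19
1 = 4·94 − 15·25
So 25·(-15) ≡ 1 (mod 94), and -15 ≡ 79 (mod 94).

79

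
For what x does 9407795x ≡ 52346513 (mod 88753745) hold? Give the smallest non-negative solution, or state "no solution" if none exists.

gcd(9407795, 88753745):
88753745 = 9*9407795 + 4083590
9407795 = 2*4083590 + 1240615
4083590 = 3*1240615 + 361745
1240615 = 3*361745 + 155380
361745 = 2*155380 + 50985
155380 = 3*50985 + 2425
50985 = 21*2425 + 60
2425 = 40*60 + 25
60 = 2*25 + 10
25 = 2*10 + 5
10 = 2*5 + 0
gcd = 5, but 5 ∤ 52346513, so the congruence has no solution.

no solution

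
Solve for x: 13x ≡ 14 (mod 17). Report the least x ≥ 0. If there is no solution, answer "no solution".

5

First find gcd(13, 17):
17 = 1*13 + 4
13 = 3*4 + 1
4 = 4*1 + 0
gcd = 1, so a unique solution mod 17 exists.
Back-substitute for the Bézout coefficients:
1 = 13 − 3·4
1 = −3·17 + 4·13
So 13·(4) ≡ 1 (mod 17), giving 13⁻¹ ≡ 4.
x ≡ 13⁻¹·14 ≡ 4·14 ≡ 5 (mod 17).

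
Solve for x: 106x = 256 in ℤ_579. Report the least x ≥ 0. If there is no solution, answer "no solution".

352

First find gcd(106, 579):
579 = 5·106 + 49
106 = 2·49 + 8
49 = 6·8 + 1
8 = 8·1 + 0
gcd = 1, so a unique solution mod 579 exists.
Back-substitute for the Bézout coefficients:
1 = 49 − 6·8
1 = −6·106 + 13·49
1 = 13·579 − 71·106
So 106·(-71) ≡ 1 (mod 579), giving 106⁻¹ ≡ 508.
x ≡ 106⁻¹·256 ≡ 508·256 ≡ 352 (mod 579).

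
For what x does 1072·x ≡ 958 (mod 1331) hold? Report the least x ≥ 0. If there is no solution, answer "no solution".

207

First find gcd(1072, 1331):
1331 = 1*1072 + 259
1072 = 4*259 + 36
259 = 7*36 + 7
36 = 5*7 + 1
7 = 7*1 + 0
gcd = 1, so a unique solution mod 1331 exists.
Back-substitute for the Bézout coefficients:
1 = 36 − 5·7
1 = −5·259 + 36·36
1 = 36·1072 − 149·259
1 = −149·1331 + 185·1072
So 1072·(185) ≡ 1 (mod 1331), giving 1072⁻¹ ≡ 185.
x ≡ 1072⁻¹·958 ≡ 185·958 ≡ 207 (mod 1331).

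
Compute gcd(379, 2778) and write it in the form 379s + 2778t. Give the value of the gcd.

1

Apply Euclid's algorithm to 2778 and 379:
2778 = 7×379 + 125
379 = 3×125 + 4
125 = 31×4 + 1
4 = 4×1 + 0
gcd(379, 2778) = 1.
Working backward:
1 = 125 − 31·4
1 = −31·379 + 94·125
1 = 94·2778 − 689·379
So 1 = (94)·2778 + (-689)·379.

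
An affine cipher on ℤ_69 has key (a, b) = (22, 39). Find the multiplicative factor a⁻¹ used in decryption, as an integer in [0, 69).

gcd(69, 22) by repeated division:
69 = 3*22 + 3
22 = 7*3 + 1
3 = 3*1 + 0
Since gcd(22, 69) = 1, back-substitute to write 1 as a combination:
1 = 22 − 7·3
1 = −7·69 + 22·22
So 22·22 ≡ 1 (mod 69).

22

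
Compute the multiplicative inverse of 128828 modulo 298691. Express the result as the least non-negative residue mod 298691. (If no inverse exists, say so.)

249318

gcd(298691, 128828) by repeated division:
298691 = 2*128828 + 41035
128828 = 3*41035 + 5723
41035 = 7*5723 + 974
5723 = 5*974 + 853
974 = 1*853 + 121
853 = 7*121 + 6
121 = 20*6 + 1
6 = 6*1 + 0
Since gcd(128828, 298691) = 1, back-substitute to write 1 as a combination:
1 = 121 − 20·6
1 = −20·853 + 141·121
1 = 141·974 − 161·853
1 = −161·5723 + 946·974
1 = 946·41035 − 6783·5723
1 = −6783·128828 + 21295·41035
1 = 21295·298691 − 49373·128828
So 128828·(-49373) ≡ 1 (mod 298691), and -49373 ≡ 249318 (mod 298691).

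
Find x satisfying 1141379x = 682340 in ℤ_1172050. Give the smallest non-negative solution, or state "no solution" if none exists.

First find gcd(1141379, 1172050):
1172050 = 1*1141379 + 30671
1141379 = 37*30671 + 6552
30671 = 4*6552 + 4463
6552 = 1*4463 + 2089
4463 = 2*2089 + 285
2089 = 7*285 + 94
285 = 3*94 + 3
94 = 31*3 + 1
3 = 3*1 + 0
gcd = 1, so a unique solution mod 1172050 exists.
Back-substitute for the Bézout coefficients:
1 = 94 − 31·3
1 = −31·285 + 94·94
1 = 94·2089 − 689·285
1 = −689·4463 + 1472·2089
1 = 1472·6552 − 2161·4463
1 = −2161·30671 + 10116·6552
1 = 10116·1141379 − 376453·30671
1 = −376453·1172050 + 386569·1141379
So 1141379·(386569) ≡ 1 (mod 1172050), giving 1141379⁻¹ ≡ 386569.
x ≡ 1141379⁻¹·682340 ≡ 386569·682340 ≡ 466910 (mod 1172050).

466910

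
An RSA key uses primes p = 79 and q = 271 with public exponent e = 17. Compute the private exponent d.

7433

φ(n) = (p−1)(q−1) = 78·270 = 21060.
Need d with 17·d ≡ 1 (mod 21060). Apply the extended Euclidean algorithm:
21060 = 1238*17 + 14
17 = 1*14 + 3
14 = 4*3 + 2
3 = 1*2 + 1
2 = 2*1 + 0
Back-substitute:
1 = 3 − 2
1 = −14 + 5·3
1 = 5·17 − 6·14
1 = −6·21060 + 7433·17
So 17·7433 ≡ 1 (mod 21060), hence d = 7433.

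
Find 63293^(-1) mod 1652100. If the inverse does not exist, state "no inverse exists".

852557

Apply the Euclidean algorithm to 1652100 and 63293:
1652100 = 26·63293 + 6482
63293 = 9·6482 + 4955
6482 = 1·4955 + 1527
4955 = 3·1527 + 374
1527 = 4·374 + 31
374 = 12·31 + 2
31 = 15·2 + 1
2 = 2·1 + 0
gcd = 1, so the inverse exists. Back-substitute:
1 = 31 − 15·2
1 = −15·374 + 181·31
1 = 181·1527 − 739·374
1 = −739·4955 + 2398·1527
1 = 2398·6482 − 3137·4955
1 = −3137·63293 + 30631·6482
1 = 30631·1652100 − 799543·63293
So 63293·(-799543) ≡ 1 (mod 1652100), and -799543 ≡ 852557 (mod 1652100).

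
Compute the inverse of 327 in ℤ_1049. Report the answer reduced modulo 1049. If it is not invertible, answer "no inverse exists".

Apply the Euclidean algorithm to 1049 and 327:
1049 = 3×327 + 68
327 = 4×68 + 55
68 = 1×55 + 13
55 = 4×13 + 3
13 = 4×3 + 1
3 = 3×1 + 0
Since gcd(327, 1049) = 1, back-substitute to write 1 as a combination:
1 = 13 − 4·3
1 = −4·55 + 17·13
1 = 17·68 − 21·55
1 = −21·327 + 101·68
1 = 101·1049 − 324·327
Hence 327⁻¹ ≡ -324 ≡ 725 (mod 1049).

725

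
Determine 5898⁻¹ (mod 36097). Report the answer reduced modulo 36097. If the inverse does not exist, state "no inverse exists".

8146

Apply the Euclidean algorithm to 36097 and 5898:
36097 = 6*5898 + 709
5898 = 8*709 + 226
709 = 3*226 + 31
226 = 7*31 + 9
31 = 3*9 + 4
9 = 2*4 + 1
4 = 4*1 + 0
The gcd is 1. Working backward:
1 = 9 − 2·4
1 = −2·31 + 7·9
1 = 7·226 − 51·31
1 = −51·709 + 160·226
1 = 160·5898 − 1331·709
1 = −1331·36097 + 8146·5898
So 5898·8146 ≡ 1 (mod 36097).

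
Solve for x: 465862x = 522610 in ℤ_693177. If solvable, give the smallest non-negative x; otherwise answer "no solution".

First find gcd(465862, 693177):
693177 = 1×465862 + 227315
465862 = 2×227315 + 11232
227315 = 20×11232 + 2675
11232 = 4×2675 + 532
2675 = 5×532 + 15
532 = 35×15 + 7
15 = 2×7 + 1
7 = 7×1 + 0
gcd = 1, so a unique solution mod 693177 exists.
Back-substitute for the Bézout coefficients:
1 = 15 − 2·7
1 = −2·532 + 71·15
1 = 71·2675 − 357·532
1 = −357·11232 + 1499·2675
1 = 1499·227315 − 30337·11232
1 = −30337·465862 + 62173·227315
1 = 62173·693177 − 92510·465862
So 465862·(-92510) ≡ 1 (mod 693177), giving 465862⁻¹ ≡ 600667.
x ≡ 465862⁻¹·522610 ≡ 600667·522610 ≡ 365119 (mod 693177).

365119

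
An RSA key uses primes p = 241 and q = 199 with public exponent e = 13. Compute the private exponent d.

φ(n) = (p−1)(q−1) = 240·198 = 47520.
Need d with 13·d ≡ 1 (mod 47520). Apply the extended Euclidean algorithm:
47520 = 3655*13 + 5
13 = 2*5 + 3
5 = 1*3 + 2
3 = 1*2 + 1
2 = 2*1 + 0
Back-substitute:
1 = 3 − 2
1 = −5 + 2·3
1 = 2·13 − 5·5
1 = −5·47520 + 18277·13
So 13·18277 ≡ 1 (mod 47520), hence d = 18277.

18277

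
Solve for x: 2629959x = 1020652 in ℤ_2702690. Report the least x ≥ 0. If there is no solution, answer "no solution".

1357258

First find gcd(2629959, 2702690):
2702690 = 1*2629959 + 72731
2629959 = 36*72731 + 11643
72731 = 6*11643 + 2873
11643 = 4*2873 + 151
2873 = 19*151 + 4
151 = 37*4 + 3
4 = 1*3 + 1
3 = 3*1 + 0
gcd = 1, so a unique solution mod 2702690 exists.
Back-substitute for the Bézout coefficients:
1 = 4 − 3
1 = −151 + 38·4
1 = 38·2873 − 723·151
1 = −723·11643 + 2930·2873
1 = 2930·72731 − 18303·11643
1 = −18303·2629959 + 661838·72731
1 = 661838·2702690 − 680141·2629959
So 2629959·(-680141) ≡ 1 (mod 2702690), giving 2629959⁻¹ ≡ 2022549.
x ≡ 2629959⁻¹·1020652 ≡ 2022549·1020652 ≡ 1357258 (mod 2702690).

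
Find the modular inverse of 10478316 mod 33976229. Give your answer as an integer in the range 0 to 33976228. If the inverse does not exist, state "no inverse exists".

26189594

Run Euclid on (33976229, 10478316):
33976229 = 3*10478316 + 2541281
10478316 = 4*2541281 + 313192
2541281 = 8*313192 + 35745
313192 = 8*35745 + 27232
35745 = 1*27232 + 8513
27232 = 3*8513 + 1693
8513 = 5*1693 + 48
1693 = 35*48 + 13
48 = 3*13 + 9
13 = 1*9 + 4
9 = 2*4 + 1
4 = 4*1 + 0
Since gcd(10478316, 33976229) = 1, back-substitute to write 1 as a combination:
1 = 9 − 2·4
1 = −2·13 + 3·9
1 = 3·48 − 11·13
1 = −11·1693 + 388·48
1 = 388·8513 − 1951·1693
1 = −1951·27232 + 6241·8513
1 = 6241·35745 − 8192·27232
1 = −8192·313192 + 71777·35745
1 = 71777·2541281 − 582408·313192
1 = −582408·10478316 + 2401409·2541281
1 = 2401409·33976229 − 7786635·10478316
Hence 10478316⁻¹ ≡ -7786635 ≡ 26189594 (mod 33976229).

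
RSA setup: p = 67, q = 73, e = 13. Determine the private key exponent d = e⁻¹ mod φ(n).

φ(n) = (p−1)(q−1) = 66·72 = 4752.
Need d with 13·d ≡ 1 (mod 4752). Apply the extended Euclidean algorithm:
4752 = 365×13 + 7
13 = 1×7 + 6
7 = 1×6 + 1
6 = 6×1 + 0
Back-substitute:
1 = 7 − 6
1 = −13 + 2·7
1 = 2·4752 − 731·13
So 13·(-731) ≡ 1 (mod 4752), hence d ≡ -731 ≡ 4021 (mod 4752).

4021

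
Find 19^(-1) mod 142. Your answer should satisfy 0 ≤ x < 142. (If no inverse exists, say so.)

Run Euclid on (142, 19):
142 = 7×19 + 9
19 = 2×9 + 1
9 = 9×1 + 0
The gcd is 1. Working backward:
1 = 19 − 2·9
1 = −2·142 + 15·19
So 19·15 ≡ 1 (mod 142).

15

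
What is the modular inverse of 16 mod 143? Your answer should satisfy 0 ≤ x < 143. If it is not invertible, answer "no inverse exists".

9

Run Euclid on (143, 16):
143 = 8·16 + 15
16 = 1·15 + 1
15 = 15·1 + 0
gcd = 1, so the inverse exists. Back-substitute:
1 = 16 − 15
1 = −143 + 9·16
So 16·9 ≡ 1 (mod 143).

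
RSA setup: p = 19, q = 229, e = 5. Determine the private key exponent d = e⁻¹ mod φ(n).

φ(n) = (p−1)(q−1) = 18·228 = 4104.
Need d with 5·d ≡ 1 (mod 4104). Apply the extended Euclidean algorithm:
4104 = 820·5 + 4
5 = 1·4 + 1
4 = 4·1 + 0
Back-substitute:
1 = 5 − 4
1 = −4104 + 821·5
So 5·821 ≡ 1 (mod 4104), hence d = 821.

821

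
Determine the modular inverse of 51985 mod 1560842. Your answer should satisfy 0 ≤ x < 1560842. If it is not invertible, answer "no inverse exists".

368465

Run Euclid on (1560842, 51985):
1560842 = 30×51985 + 1292
51985 = 40×1292 + 305
1292 = 4×305 + 72
305 = 4×72 + 17
72 = 4×17 + 4
17 = 4×4 + 1
4 = 4×1 + 0
Since gcd(51985, 1560842) = 1, back-substitute to write 1 as a combination:
1 = 17 − 4·4
1 = −4·72 + 17·17
1 = 17·305 − 72·72
1 = −72·1292 + 305·305
1 = 305·51985 − 12272·1292
1 = −12272·1560842 + 368465·51985
So 51985·368465 ≡ 1 (mod 1560842).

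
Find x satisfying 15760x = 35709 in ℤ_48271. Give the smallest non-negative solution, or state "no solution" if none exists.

31553

First find gcd(15760, 48271):
48271 = 3×15760 + 991
15760 = 15×991 + 895
991 = 1×895 + 96
895 = 9×96 + 31
96 = 3×31 + 3
31 = 10×3 + 1
3 = 3×1 + 0
gcd = 1, so a unique solution mod 48271 exists.
Back-substitute for the Bézout coefficients:
1 = 31 − 10·3
1 = −10·96 + 31·31
1 = 31·895 − 289·96
1 = −289·991 + 320·895
1 = 320·15760 − 5089·991
1 = −5089·48271 + 15587·15760
So 15760·(15587) ≡ 1 (mod 48271), giving 15760⁻¹ ≡ 15587.
x ≡ 15760⁻¹·35709 ≡ 15587·35709 ≡ 31553 (mod 48271).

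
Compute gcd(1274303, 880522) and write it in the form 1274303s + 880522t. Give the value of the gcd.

Euclidean algorithm:
1274303 = 1*880522 + 393781
880522 = 2*393781 + 92960
393781 = 4*92960 + 21941
92960 = 4*21941 + 5196
21941 = 4*5196 + 1157
5196 = 4*1157 + 568
1157 = 2*568 + 21
568 = 27*21 + 1
21 = 21*1 + 0
gcd(1274303, 880522) = 1.
Working backward:
1 = 568 − 27·21
1 = −27·1157 + 55·568
1 = 55·5196 − 247·1157
1 = −247·21941 + 1043·5196
1 = 1043·92960 − 4419·21941
1 = −4419·393781 + 18719·92960
1 = 18719·880522 − 41857·393781
1 = −41857·1274303 + 60576·880522
So 1 = (-41857)·1274303 + (60576)·880522.

1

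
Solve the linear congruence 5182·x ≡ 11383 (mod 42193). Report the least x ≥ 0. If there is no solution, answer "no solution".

31879

First find gcd(5182, 42193):
42193 = 8×5182 + 737
5182 = 7×737 + 23
737 = 32×23 + 1
23 = 23×1 + 0
gcd = 1, so a unique solution mod 42193 exists.
Back-substitute for the Bézout coefficients:
1 = 737 − 32·23
1 = −32·5182 + 225·737
1 = 225·42193 − 1832·5182
So 5182·(-1832) ≡ 1 (mod 42193), giving 5182⁻¹ ≡ 40361.
x ≡ 5182⁻¹·11383 ≡ 40361·11383 ≡ 31879 (mod 42193).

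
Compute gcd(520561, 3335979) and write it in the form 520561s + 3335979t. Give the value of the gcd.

1

Apply Euclid's algorithm to 3335979 and 520561:
3335979 = 6*520561 + 212613
520561 = 2*212613 + 95335
212613 = 2*95335 + 21943
95335 = 4*21943 + 7563
21943 = 2*7563 + 6817
7563 = 1*6817 + 746
6817 = 9*746 + 103
746 = 7*103 + 25
103 = 4*25 + 3
25 = 8*3 + 1
3 = 3*1 + 0
gcd(520561, 3335979) = 1.
Back-substituting:
1 = 25 − 8·3
1 = −8·103 + 33·25
1 = 33·746 − 239·103
1 = −239·6817 + 2184·746
1 = 2184·7563 − 2423·6817
1 = −2423·21943 + 7030·7563
1 = 7030·95335 − 30543·21943
1 = −30543·212613 + 68116·95335
1 = 68116·520561 − 166775·212613
1 = −166775·3335979 + 1068766·520561
So 1 = (-166775)·3335979 + (1068766)·520561.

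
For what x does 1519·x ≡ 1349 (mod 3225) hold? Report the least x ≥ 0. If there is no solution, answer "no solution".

First find gcd(1519, 3225):
3225 = 2*1519 + 187
1519 = 8*187 + 23
187 = 8*23 + 3
23 = 7*3 + 2
3 = 1*2 + 1
2 = 2*1 + 0
gcd = 1, so a unique solution mod 3225 exists.
Back-substitute for the Bézout coefficients:
1 = 3 − 2
1 = −23 + 8·3
1 = 8·187 − 65·23
1 = −65·1519 + 528·187
1 = 528·3225 − 1121·1519
So 1519·(-1121) ≡ 1 (mod 3225), giving 1519⁻¹ ≡ 2104.
x ≡ 1519⁻¹·1349 ≡ 2104·1349 ≡ 296 (mod 3225).

296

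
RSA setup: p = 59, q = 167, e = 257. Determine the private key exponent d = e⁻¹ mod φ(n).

φ(n) = (p−1)(q−1) = 58·166 = 9628.
Need d with 257·d ≡ 1 (mod 9628). Apply the extended Euclidean algorithm:
9628 = 37*257 + 119
257 = 2*119 + 19
119 = 6*19 + 5
19 = 3*5 + 4
5 = 1*4 + 1
4 = 4*1 + 0
Back-substitute:
1 = 5 − 4
1 = −19 + 4·5
1 = 4·119 − 25·19
1 = −25·257 + 54·119
1 = 54·9628 − 2023·257
So 257·(-2023) ≡ 1 (mod 9628), hence d ≡ -2023 ≡ 7605 (mod 9628).

7605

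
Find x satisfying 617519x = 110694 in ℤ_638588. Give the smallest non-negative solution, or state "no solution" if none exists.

First find gcd(617519, 638588):
638588 = 1·617519 + 21069
617519 = 29·21069 + 6518
21069 = 3·6518 + 1515
6518 = 4·1515 + 458
1515 = 3·458 + 141
458 = 3·141 + 35
141 = 4·35 + 1
35 = 35·1 + 0
gcd = 1, so a unique solution mod 638588 exists.
Back-substitute for the Bézout coefficients:
1 = 141 − 4·35
1 = −4·458 + 13·141
1 = 13·1515 − 43·458
1 = −43·6518 + 185·1515
1 = 185·21069 − 598·6518
1 = −598·617519 + 17527·21069
1 = 17527·638588 − 18125·617519
So 617519·(-18125) ≡ 1 (mod 638588), giving 617519⁻¹ ≡ 620463.
x ≡ 617519⁻¹·110694 ≡ 620463·110694 ≡ 114746 (mod 638588).

114746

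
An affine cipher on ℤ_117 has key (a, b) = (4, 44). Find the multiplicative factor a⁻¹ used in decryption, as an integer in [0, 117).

88

gcd(117, 4) by repeated division:
117 = 29×4 + 1
4 = 4×1 + 0
Since gcd(4, 117) = 1, back-substitute to write 1 as a combination:
1 = 117 − 29·4
Hence 4⁻¹ ≡ -29 ≡ 88 (mod 117).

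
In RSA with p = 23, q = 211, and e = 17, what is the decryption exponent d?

3533

φ(n) = (p−1)(q−1) = 22·210 = 4620.
Need d with 17·d ≡ 1 (mod 4620). Apply the extended Euclidean algorithm:
4620 = 271*17 + 13
17 = 1*13 + 4
13 = 3*4 + 1
4 = 4*1 + 0
Back-substitute:
1 = 13 − 3·4
1 = −3·17 + 4·13
1 = 4·4620 − 1087·17
So 17·(-1087) ≡ 1 (mod 4620), hence d ≡ -1087 ≡ 3533 (mod 4620).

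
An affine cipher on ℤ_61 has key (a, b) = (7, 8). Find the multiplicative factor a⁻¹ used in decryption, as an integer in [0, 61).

Run Euclid on (61, 7):
61 = 8·7 + 5
7 = 1·5 + 2
5 = 2·2 + 1
2 = 2·1 + 0
gcd = 1, so the inverse exists. Back-substitute:
1 = 5 − 2·2
1 = −2·7 + 3·5
1 = 3·61 − 26·7
So 7·(-26) ≡ 1 (mod 61), and -26 ≡ 35 (mod 61).

35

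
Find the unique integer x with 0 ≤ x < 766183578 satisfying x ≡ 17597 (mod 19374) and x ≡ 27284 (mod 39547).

Write x = 17597 + 19374·k. Then 19374·k ≡ 27284 − 17597 ≡ 9687 (mod 39547).
Need 19374⁻¹ mod 39547. Extended Euclid on (39547, 19374):
39547 = 2·19374 + 799
19374 = 24·799 + 198
799 = 4·198 + 7
198 = 28·7 + 2
7 = 3·2 + 1
2 = 2·1 + 0
Back-substitute:
1 = 7 − 3·2
1 = −3·198 + 85·7
1 = 85·799 − 343·198
1 = −343·19374 + 8317·799
1 = 8317·39547 − 16977·19374
19374⁻¹ ≡ 22570 (mod 39547), so k ≡ 22570·9687 ≡ 19774 (mod 39547).
x = 17597 + 19374·19774 = 383119073.

383119073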